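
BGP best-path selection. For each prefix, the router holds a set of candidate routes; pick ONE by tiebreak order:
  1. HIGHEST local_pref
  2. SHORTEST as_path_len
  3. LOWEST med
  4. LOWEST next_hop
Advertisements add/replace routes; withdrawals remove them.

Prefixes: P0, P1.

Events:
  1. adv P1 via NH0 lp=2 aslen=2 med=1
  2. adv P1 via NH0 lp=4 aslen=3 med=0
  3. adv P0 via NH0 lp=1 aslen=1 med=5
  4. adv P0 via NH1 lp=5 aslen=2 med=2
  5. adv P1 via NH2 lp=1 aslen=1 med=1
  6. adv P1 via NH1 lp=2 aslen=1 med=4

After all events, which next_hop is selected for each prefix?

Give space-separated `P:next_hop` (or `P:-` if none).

Answer: P0:NH1 P1:NH0

Derivation:
Op 1: best P0=- P1=NH0
Op 2: best P0=- P1=NH0
Op 3: best P0=NH0 P1=NH0
Op 4: best P0=NH1 P1=NH0
Op 5: best P0=NH1 P1=NH0
Op 6: best P0=NH1 P1=NH0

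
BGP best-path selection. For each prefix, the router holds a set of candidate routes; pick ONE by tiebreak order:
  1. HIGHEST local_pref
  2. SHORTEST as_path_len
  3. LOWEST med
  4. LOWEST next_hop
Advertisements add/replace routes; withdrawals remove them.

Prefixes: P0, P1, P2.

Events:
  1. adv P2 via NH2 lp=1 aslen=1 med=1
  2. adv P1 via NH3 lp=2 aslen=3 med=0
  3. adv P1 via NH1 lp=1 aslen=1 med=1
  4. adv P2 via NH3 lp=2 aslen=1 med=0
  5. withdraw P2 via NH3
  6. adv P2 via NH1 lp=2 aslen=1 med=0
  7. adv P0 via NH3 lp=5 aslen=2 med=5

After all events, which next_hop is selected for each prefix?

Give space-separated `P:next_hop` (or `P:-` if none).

Answer: P0:NH3 P1:NH3 P2:NH1

Derivation:
Op 1: best P0=- P1=- P2=NH2
Op 2: best P0=- P1=NH3 P2=NH2
Op 3: best P0=- P1=NH3 P2=NH2
Op 4: best P0=- P1=NH3 P2=NH3
Op 5: best P0=- P1=NH3 P2=NH2
Op 6: best P0=- P1=NH3 P2=NH1
Op 7: best P0=NH3 P1=NH3 P2=NH1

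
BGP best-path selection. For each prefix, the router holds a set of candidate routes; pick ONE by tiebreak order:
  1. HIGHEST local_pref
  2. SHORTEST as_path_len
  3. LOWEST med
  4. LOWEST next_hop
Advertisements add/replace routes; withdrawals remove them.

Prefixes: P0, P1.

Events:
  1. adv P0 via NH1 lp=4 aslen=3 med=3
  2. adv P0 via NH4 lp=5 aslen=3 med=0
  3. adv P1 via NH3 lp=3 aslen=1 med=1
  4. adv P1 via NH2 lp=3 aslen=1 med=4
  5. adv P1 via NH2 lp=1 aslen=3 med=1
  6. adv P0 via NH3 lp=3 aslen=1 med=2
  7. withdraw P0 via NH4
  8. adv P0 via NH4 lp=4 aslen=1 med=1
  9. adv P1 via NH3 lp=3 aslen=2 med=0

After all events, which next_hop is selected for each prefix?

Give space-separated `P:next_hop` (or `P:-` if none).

Answer: P0:NH4 P1:NH3

Derivation:
Op 1: best P0=NH1 P1=-
Op 2: best P0=NH4 P1=-
Op 3: best P0=NH4 P1=NH3
Op 4: best P0=NH4 P1=NH3
Op 5: best P0=NH4 P1=NH3
Op 6: best P0=NH4 P1=NH3
Op 7: best P0=NH1 P1=NH3
Op 8: best P0=NH4 P1=NH3
Op 9: best P0=NH4 P1=NH3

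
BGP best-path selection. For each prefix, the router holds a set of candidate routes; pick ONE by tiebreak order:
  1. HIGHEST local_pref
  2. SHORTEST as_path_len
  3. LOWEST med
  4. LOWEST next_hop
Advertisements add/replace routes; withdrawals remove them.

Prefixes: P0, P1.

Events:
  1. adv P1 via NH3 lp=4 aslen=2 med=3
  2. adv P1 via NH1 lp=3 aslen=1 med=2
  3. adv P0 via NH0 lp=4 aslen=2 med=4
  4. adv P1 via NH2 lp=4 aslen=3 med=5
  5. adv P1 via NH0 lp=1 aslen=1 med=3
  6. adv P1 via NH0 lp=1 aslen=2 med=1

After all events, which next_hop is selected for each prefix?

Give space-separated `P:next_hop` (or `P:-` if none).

Answer: P0:NH0 P1:NH3

Derivation:
Op 1: best P0=- P1=NH3
Op 2: best P0=- P1=NH3
Op 3: best P0=NH0 P1=NH3
Op 4: best P0=NH0 P1=NH3
Op 5: best P0=NH0 P1=NH3
Op 6: best P0=NH0 P1=NH3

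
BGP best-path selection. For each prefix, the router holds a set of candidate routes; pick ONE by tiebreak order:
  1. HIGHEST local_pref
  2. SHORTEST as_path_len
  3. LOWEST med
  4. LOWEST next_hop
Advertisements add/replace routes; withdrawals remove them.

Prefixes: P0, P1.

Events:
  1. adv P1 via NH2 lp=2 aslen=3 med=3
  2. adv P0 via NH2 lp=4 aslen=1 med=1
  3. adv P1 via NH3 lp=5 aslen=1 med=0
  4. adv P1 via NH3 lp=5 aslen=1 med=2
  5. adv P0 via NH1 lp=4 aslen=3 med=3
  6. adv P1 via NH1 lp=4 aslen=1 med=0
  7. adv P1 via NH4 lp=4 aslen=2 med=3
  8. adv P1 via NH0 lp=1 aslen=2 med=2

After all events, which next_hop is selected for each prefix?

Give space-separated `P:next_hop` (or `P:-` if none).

Answer: P0:NH2 P1:NH3

Derivation:
Op 1: best P0=- P1=NH2
Op 2: best P0=NH2 P1=NH2
Op 3: best P0=NH2 P1=NH3
Op 4: best P0=NH2 P1=NH3
Op 5: best P0=NH2 P1=NH3
Op 6: best P0=NH2 P1=NH3
Op 7: best P0=NH2 P1=NH3
Op 8: best P0=NH2 P1=NH3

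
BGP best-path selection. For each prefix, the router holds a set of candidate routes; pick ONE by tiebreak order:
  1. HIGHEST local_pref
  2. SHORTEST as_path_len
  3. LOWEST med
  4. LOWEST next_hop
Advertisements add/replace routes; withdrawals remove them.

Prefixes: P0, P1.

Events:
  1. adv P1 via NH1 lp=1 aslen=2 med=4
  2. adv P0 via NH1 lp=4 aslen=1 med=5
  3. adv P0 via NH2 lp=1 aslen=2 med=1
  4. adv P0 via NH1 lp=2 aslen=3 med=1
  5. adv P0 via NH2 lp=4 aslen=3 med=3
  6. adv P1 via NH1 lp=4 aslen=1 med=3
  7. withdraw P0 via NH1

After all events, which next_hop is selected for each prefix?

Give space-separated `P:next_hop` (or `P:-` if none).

Op 1: best P0=- P1=NH1
Op 2: best P0=NH1 P1=NH1
Op 3: best P0=NH1 P1=NH1
Op 4: best P0=NH1 P1=NH1
Op 5: best P0=NH2 P1=NH1
Op 6: best P0=NH2 P1=NH1
Op 7: best P0=NH2 P1=NH1

Answer: P0:NH2 P1:NH1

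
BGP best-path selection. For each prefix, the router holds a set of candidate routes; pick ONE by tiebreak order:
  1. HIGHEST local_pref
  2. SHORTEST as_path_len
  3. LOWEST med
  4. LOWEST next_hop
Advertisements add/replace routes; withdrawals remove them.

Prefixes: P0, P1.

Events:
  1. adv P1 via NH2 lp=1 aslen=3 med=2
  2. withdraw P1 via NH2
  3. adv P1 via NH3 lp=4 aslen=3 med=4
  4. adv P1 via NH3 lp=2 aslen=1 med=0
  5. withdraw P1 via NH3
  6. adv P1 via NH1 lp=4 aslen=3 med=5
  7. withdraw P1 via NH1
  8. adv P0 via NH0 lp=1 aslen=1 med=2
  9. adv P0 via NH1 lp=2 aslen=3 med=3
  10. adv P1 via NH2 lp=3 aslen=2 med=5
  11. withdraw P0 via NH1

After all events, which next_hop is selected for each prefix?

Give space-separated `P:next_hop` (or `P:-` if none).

Answer: P0:NH0 P1:NH2

Derivation:
Op 1: best P0=- P1=NH2
Op 2: best P0=- P1=-
Op 3: best P0=- P1=NH3
Op 4: best P0=- P1=NH3
Op 5: best P0=- P1=-
Op 6: best P0=- P1=NH1
Op 7: best P0=- P1=-
Op 8: best P0=NH0 P1=-
Op 9: best P0=NH1 P1=-
Op 10: best P0=NH1 P1=NH2
Op 11: best P0=NH0 P1=NH2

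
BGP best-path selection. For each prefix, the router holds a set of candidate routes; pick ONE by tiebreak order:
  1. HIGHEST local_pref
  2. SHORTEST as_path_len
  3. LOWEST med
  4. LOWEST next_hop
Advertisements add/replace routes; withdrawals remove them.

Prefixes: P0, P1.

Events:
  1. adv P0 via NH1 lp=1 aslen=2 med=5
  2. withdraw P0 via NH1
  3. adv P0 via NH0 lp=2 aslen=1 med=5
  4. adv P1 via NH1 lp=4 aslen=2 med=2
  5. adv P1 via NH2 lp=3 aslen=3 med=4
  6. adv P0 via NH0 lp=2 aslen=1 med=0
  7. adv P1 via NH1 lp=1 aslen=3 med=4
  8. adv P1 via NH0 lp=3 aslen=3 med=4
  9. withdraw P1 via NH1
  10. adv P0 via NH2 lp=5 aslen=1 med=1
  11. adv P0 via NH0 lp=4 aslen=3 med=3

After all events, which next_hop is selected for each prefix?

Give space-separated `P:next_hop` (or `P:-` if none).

Answer: P0:NH2 P1:NH0

Derivation:
Op 1: best P0=NH1 P1=-
Op 2: best P0=- P1=-
Op 3: best P0=NH0 P1=-
Op 4: best P0=NH0 P1=NH1
Op 5: best P0=NH0 P1=NH1
Op 6: best P0=NH0 P1=NH1
Op 7: best P0=NH0 P1=NH2
Op 8: best P0=NH0 P1=NH0
Op 9: best P0=NH0 P1=NH0
Op 10: best P0=NH2 P1=NH0
Op 11: best P0=NH2 P1=NH0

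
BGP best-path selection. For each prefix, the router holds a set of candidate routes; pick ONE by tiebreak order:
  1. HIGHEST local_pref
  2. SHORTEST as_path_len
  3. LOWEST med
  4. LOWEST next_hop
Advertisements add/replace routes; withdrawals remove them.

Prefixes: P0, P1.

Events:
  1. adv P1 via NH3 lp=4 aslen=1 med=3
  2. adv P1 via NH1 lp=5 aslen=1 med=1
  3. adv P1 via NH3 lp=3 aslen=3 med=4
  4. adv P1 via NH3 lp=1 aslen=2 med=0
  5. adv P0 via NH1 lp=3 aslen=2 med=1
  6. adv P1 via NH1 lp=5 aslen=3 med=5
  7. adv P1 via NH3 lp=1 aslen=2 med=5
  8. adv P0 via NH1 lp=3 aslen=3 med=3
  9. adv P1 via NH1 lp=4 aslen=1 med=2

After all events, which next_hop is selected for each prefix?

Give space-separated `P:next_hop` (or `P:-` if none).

Op 1: best P0=- P1=NH3
Op 2: best P0=- P1=NH1
Op 3: best P0=- P1=NH1
Op 4: best P0=- P1=NH1
Op 5: best P0=NH1 P1=NH1
Op 6: best P0=NH1 P1=NH1
Op 7: best P0=NH1 P1=NH1
Op 8: best P0=NH1 P1=NH1
Op 9: best P0=NH1 P1=NH1

Answer: P0:NH1 P1:NH1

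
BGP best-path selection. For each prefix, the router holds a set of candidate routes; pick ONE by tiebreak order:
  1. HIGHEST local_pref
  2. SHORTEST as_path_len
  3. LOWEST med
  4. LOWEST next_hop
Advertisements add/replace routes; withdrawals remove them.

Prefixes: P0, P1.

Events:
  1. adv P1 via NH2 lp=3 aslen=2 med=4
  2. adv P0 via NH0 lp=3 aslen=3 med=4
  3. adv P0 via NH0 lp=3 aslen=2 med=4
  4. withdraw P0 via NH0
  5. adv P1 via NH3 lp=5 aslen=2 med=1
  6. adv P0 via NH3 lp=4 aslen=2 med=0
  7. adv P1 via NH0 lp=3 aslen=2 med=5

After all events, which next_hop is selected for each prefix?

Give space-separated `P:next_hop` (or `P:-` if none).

Answer: P0:NH3 P1:NH3

Derivation:
Op 1: best P0=- P1=NH2
Op 2: best P0=NH0 P1=NH2
Op 3: best P0=NH0 P1=NH2
Op 4: best P0=- P1=NH2
Op 5: best P0=- P1=NH3
Op 6: best P0=NH3 P1=NH3
Op 7: best P0=NH3 P1=NH3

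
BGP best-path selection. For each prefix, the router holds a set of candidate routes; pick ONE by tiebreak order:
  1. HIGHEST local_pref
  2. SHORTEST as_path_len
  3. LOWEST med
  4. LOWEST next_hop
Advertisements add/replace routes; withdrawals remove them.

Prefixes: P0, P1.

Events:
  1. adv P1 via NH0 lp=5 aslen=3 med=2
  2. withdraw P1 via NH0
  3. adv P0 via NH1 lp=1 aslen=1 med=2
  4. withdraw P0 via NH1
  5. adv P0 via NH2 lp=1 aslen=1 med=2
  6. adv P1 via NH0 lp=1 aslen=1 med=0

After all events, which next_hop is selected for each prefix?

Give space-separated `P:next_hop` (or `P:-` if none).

Answer: P0:NH2 P1:NH0

Derivation:
Op 1: best P0=- P1=NH0
Op 2: best P0=- P1=-
Op 3: best P0=NH1 P1=-
Op 4: best P0=- P1=-
Op 5: best P0=NH2 P1=-
Op 6: best P0=NH2 P1=NH0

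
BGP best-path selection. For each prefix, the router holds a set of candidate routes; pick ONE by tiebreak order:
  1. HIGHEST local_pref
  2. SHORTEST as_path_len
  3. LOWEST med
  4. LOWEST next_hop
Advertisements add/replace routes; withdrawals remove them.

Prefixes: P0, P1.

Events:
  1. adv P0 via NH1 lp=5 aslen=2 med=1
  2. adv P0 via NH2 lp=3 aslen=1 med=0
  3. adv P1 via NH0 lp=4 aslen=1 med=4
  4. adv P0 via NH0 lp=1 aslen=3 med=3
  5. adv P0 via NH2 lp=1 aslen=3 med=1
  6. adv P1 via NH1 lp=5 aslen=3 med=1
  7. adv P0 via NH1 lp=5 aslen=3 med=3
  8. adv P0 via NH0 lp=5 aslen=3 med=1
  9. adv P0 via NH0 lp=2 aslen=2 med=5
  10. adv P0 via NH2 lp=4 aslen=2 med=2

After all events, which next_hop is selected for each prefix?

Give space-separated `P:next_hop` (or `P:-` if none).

Answer: P0:NH1 P1:NH1

Derivation:
Op 1: best P0=NH1 P1=-
Op 2: best P0=NH1 P1=-
Op 3: best P0=NH1 P1=NH0
Op 4: best P0=NH1 P1=NH0
Op 5: best P0=NH1 P1=NH0
Op 6: best P0=NH1 P1=NH1
Op 7: best P0=NH1 P1=NH1
Op 8: best P0=NH0 P1=NH1
Op 9: best P0=NH1 P1=NH1
Op 10: best P0=NH1 P1=NH1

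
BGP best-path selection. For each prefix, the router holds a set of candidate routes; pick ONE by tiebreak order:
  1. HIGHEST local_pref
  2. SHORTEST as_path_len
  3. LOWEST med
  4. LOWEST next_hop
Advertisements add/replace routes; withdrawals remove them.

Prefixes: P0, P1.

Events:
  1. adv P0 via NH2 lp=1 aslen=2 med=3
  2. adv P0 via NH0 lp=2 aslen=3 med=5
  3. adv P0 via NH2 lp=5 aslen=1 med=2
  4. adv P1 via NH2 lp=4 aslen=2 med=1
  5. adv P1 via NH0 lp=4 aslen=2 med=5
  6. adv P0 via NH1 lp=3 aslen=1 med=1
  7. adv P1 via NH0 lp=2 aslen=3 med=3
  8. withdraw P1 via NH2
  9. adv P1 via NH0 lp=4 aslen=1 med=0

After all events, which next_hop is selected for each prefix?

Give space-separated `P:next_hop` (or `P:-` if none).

Op 1: best P0=NH2 P1=-
Op 2: best P0=NH0 P1=-
Op 3: best P0=NH2 P1=-
Op 4: best P0=NH2 P1=NH2
Op 5: best P0=NH2 P1=NH2
Op 6: best P0=NH2 P1=NH2
Op 7: best P0=NH2 P1=NH2
Op 8: best P0=NH2 P1=NH0
Op 9: best P0=NH2 P1=NH0

Answer: P0:NH2 P1:NH0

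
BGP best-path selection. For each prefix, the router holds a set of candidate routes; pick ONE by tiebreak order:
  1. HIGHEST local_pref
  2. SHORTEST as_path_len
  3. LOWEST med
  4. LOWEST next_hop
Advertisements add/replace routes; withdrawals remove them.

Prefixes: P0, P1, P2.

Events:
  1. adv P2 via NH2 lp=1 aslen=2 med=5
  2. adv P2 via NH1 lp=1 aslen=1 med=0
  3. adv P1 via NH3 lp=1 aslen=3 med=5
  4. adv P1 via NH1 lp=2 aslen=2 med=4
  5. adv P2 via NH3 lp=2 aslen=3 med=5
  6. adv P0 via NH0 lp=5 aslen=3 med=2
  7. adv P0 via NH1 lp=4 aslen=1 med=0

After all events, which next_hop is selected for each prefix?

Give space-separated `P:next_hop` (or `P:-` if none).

Answer: P0:NH0 P1:NH1 P2:NH3

Derivation:
Op 1: best P0=- P1=- P2=NH2
Op 2: best P0=- P1=- P2=NH1
Op 3: best P0=- P1=NH3 P2=NH1
Op 4: best P0=- P1=NH1 P2=NH1
Op 5: best P0=- P1=NH1 P2=NH3
Op 6: best P0=NH0 P1=NH1 P2=NH3
Op 7: best P0=NH0 P1=NH1 P2=NH3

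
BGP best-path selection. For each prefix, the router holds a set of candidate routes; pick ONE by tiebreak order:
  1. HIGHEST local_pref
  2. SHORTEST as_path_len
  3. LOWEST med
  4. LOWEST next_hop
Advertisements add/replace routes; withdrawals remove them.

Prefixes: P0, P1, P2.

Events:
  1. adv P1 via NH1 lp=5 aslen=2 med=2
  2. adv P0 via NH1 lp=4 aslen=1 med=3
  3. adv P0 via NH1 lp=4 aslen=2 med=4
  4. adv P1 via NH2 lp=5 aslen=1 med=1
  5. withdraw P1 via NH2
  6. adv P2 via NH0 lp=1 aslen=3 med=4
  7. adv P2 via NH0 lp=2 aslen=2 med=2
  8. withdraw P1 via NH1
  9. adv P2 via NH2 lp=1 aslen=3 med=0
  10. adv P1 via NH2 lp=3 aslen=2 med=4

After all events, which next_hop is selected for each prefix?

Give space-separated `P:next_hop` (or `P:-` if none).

Op 1: best P0=- P1=NH1 P2=-
Op 2: best P0=NH1 P1=NH1 P2=-
Op 3: best P0=NH1 P1=NH1 P2=-
Op 4: best P0=NH1 P1=NH2 P2=-
Op 5: best P0=NH1 P1=NH1 P2=-
Op 6: best P0=NH1 P1=NH1 P2=NH0
Op 7: best P0=NH1 P1=NH1 P2=NH0
Op 8: best P0=NH1 P1=- P2=NH0
Op 9: best P0=NH1 P1=- P2=NH0
Op 10: best P0=NH1 P1=NH2 P2=NH0

Answer: P0:NH1 P1:NH2 P2:NH0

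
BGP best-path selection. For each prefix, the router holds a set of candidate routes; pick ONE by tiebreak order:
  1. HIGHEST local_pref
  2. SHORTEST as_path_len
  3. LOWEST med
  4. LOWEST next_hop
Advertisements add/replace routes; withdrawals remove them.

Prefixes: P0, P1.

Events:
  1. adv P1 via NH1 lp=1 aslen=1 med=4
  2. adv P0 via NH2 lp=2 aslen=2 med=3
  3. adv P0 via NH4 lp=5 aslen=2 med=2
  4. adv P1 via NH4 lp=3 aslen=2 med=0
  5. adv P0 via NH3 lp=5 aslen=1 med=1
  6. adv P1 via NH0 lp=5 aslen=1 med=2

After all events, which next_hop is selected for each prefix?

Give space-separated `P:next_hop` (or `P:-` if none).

Op 1: best P0=- P1=NH1
Op 2: best P0=NH2 P1=NH1
Op 3: best P0=NH4 P1=NH1
Op 4: best P0=NH4 P1=NH4
Op 5: best P0=NH3 P1=NH4
Op 6: best P0=NH3 P1=NH0

Answer: P0:NH3 P1:NH0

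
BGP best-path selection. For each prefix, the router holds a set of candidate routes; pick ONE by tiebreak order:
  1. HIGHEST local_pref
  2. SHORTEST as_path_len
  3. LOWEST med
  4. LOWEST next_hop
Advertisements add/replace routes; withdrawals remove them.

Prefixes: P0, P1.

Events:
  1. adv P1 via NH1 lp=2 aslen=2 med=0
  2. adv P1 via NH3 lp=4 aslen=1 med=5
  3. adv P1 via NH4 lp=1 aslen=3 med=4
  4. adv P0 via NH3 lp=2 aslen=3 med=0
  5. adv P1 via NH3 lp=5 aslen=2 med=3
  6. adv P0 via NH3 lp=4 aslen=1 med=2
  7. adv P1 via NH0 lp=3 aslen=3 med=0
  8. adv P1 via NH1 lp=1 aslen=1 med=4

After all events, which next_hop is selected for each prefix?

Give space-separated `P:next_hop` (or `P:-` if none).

Op 1: best P0=- P1=NH1
Op 2: best P0=- P1=NH3
Op 3: best P0=- P1=NH3
Op 4: best P0=NH3 P1=NH3
Op 5: best P0=NH3 P1=NH3
Op 6: best P0=NH3 P1=NH3
Op 7: best P0=NH3 P1=NH3
Op 8: best P0=NH3 P1=NH3

Answer: P0:NH3 P1:NH3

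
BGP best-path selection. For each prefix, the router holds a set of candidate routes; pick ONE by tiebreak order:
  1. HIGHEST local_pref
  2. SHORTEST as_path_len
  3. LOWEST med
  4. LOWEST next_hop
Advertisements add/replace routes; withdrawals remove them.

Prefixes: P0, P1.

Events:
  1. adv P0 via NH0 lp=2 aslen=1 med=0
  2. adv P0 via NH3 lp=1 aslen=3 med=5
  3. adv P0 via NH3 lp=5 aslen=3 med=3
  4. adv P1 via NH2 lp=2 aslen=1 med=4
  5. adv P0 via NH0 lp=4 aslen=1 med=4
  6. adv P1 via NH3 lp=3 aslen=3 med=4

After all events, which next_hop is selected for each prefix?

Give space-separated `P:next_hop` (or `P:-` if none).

Op 1: best P0=NH0 P1=-
Op 2: best P0=NH0 P1=-
Op 3: best P0=NH3 P1=-
Op 4: best P0=NH3 P1=NH2
Op 5: best P0=NH3 P1=NH2
Op 6: best P0=NH3 P1=NH3

Answer: P0:NH3 P1:NH3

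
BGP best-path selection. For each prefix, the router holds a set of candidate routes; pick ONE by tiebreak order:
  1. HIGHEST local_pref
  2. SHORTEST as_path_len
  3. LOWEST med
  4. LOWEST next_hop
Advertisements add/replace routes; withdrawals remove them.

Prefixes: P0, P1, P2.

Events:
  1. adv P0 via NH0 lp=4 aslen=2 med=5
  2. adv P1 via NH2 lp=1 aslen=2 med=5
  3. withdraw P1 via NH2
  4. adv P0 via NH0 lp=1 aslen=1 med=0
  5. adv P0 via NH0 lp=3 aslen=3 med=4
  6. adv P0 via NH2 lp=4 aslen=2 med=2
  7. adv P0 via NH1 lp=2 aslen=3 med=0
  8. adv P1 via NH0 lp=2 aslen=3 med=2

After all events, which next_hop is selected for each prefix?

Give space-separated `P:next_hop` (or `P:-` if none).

Answer: P0:NH2 P1:NH0 P2:-

Derivation:
Op 1: best P0=NH0 P1=- P2=-
Op 2: best P0=NH0 P1=NH2 P2=-
Op 3: best P0=NH0 P1=- P2=-
Op 4: best P0=NH0 P1=- P2=-
Op 5: best P0=NH0 P1=- P2=-
Op 6: best P0=NH2 P1=- P2=-
Op 7: best P0=NH2 P1=- P2=-
Op 8: best P0=NH2 P1=NH0 P2=-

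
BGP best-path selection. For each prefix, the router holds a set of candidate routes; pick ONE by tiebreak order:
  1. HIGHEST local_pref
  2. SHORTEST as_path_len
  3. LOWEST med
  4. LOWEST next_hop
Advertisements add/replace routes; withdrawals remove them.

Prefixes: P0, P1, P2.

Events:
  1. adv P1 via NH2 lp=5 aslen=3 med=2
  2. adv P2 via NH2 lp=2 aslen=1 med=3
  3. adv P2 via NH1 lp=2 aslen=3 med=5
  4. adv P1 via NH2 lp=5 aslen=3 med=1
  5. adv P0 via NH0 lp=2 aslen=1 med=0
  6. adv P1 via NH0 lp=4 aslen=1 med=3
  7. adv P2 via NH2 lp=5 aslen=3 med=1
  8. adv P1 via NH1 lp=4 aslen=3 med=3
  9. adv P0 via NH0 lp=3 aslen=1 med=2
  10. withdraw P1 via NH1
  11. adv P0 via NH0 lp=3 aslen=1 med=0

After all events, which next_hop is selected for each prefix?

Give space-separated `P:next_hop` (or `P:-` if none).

Answer: P0:NH0 P1:NH2 P2:NH2

Derivation:
Op 1: best P0=- P1=NH2 P2=-
Op 2: best P0=- P1=NH2 P2=NH2
Op 3: best P0=- P1=NH2 P2=NH2
Op 4: best P0=- P1=NH2 P2=NH2
Op 5: best P0=NH0 P1=NH2 P2=NH2
Op 6: best P0=NH0 P1=NH2 P2=NH2
Op 7: best P0=NH0 P1=NH2 P2=NH2
Op 8: best P0=NH0 P1=NH2 P2=NH2
Op 9: best P0=NH0 P1=NH2 P2=NH2
Op 10: best P0=NH0 P1=NH2 P2=NH2
Op 11: best P0=NH0 P1=NH2 P2=NH2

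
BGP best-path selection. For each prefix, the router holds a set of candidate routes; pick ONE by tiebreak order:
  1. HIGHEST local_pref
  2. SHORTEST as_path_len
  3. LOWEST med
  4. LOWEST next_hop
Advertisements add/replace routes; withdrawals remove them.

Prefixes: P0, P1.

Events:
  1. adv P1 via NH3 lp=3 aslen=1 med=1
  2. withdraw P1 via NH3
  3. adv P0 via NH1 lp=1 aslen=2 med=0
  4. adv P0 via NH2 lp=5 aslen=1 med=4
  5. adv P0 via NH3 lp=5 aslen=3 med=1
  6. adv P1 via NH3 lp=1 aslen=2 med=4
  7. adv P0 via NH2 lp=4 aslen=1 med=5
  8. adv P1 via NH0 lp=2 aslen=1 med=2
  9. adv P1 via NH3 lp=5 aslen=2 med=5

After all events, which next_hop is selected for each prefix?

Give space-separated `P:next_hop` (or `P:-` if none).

Op 1: best P0=- P1=NH3
Op 2: best P0=- P1=-
Op 3: best P0=NH1 P1=-
Op 4: best P0=NH2 P1=-
Op 5: best P0=NH2 P1=-
Op 6: best P0=NH2 P1=NH3
Op 7: best P0=NH3 P1=NH3
Op 8: best P0=NH3 P1=NH0
Op 9: best P0=NH3 P1=NH3

Answer: P0:NH3 P1:NH3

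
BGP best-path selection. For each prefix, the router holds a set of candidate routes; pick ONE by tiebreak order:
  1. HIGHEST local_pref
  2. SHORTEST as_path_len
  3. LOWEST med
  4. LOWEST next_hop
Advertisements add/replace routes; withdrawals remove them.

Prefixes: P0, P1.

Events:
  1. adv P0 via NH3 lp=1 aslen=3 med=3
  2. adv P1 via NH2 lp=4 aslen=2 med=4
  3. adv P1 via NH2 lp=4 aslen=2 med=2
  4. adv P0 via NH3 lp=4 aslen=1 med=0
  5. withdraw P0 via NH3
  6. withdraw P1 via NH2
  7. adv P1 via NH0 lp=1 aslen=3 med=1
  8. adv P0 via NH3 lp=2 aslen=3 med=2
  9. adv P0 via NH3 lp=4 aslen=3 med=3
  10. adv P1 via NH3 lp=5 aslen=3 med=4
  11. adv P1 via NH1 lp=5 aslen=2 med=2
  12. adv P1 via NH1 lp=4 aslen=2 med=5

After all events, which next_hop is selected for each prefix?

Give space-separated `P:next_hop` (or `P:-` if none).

Answer: P0:NH3 P1:NH3

Derivation:
Op 1: best P0=NH3 P1=-
Op 2: best P0=NH3 P1=NH2
Op 3: best P0=NH3 P1=NH2
Op 4: best P0=NH3 P1=NH2
Op 5: best P0=- P1=NH2
Op 6: best P0=- P1=-
Op 7: best P0=- P1=NH0
Op 8: best P0=NH3 P1=NH0
Op 9: best P0=NH3 P1=NH0
Op 10: best P0=NH3 P1=NH3
Op 11: best P0=NH3 P1=NH1
Op 12: best P0=NH3 P1=NH3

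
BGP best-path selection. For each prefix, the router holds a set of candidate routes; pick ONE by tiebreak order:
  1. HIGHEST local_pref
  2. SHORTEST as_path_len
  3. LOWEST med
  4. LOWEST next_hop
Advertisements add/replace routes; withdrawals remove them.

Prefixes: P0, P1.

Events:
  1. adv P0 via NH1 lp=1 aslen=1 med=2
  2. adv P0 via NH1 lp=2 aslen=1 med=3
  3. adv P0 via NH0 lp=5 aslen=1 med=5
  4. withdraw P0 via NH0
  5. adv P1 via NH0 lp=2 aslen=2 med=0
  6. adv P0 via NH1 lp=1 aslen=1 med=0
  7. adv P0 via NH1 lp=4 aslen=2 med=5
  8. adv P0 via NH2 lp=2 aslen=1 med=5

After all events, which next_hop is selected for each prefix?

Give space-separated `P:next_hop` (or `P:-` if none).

Answer: P0:NH1 P1:NH0

Derivation:
Op 1: best P0=NH1 P1=-
Op 2: best P0=NH1 P1=-
Op 3: best P0=NH0 P1=-
Op 4: best P0=NH1 P1=-
Op 5: best P0=NH1 P1=NH0
Op 6: best P0=NH1 P1=NH0
Op 7: best P0=NH1 P1=NH0
Op 8: best P0=NH1 P1=NH0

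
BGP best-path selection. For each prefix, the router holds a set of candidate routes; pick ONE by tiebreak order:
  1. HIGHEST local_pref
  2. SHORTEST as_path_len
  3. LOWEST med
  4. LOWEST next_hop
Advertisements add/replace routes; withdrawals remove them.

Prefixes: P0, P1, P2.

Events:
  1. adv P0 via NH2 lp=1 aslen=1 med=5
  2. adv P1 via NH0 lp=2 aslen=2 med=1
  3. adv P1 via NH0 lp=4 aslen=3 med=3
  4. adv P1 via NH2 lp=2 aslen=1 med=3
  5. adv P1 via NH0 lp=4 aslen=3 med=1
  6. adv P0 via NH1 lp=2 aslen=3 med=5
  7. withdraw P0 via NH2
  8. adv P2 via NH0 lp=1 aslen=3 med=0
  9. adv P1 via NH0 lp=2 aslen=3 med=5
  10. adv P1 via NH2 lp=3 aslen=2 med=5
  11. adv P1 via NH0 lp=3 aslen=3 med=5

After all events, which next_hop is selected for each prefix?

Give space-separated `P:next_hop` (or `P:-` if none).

Answer: P0:NH1 P1:NH2 P2:NH0

Derivation:
Op 1: best P0=NH2 P1=- P2=-
Op 2: best P0=NH2 P1=NH0 P2=-
Op 3: best P0=NH2 P1=NH0 P2=-
Op 4: best P0=NH2 P1=NH0 P2=-
Op 5: best P0=NH2 P1=NH0 P2=-
Op 6: best P0=NH1 P1=NH0 P2=-
Op 7: best P0=NH1 P1=NH0 P2=-
Op 8: best P0=NH1 P1=NH0 P2=NH0
Op 9: best P0=NH1 P1=NH2 P2=NH0
Op 10: best P0=NH1 P1=NH2 P2=NH0
Op 11: best P0=NH1 P1=NH2 P2=NH0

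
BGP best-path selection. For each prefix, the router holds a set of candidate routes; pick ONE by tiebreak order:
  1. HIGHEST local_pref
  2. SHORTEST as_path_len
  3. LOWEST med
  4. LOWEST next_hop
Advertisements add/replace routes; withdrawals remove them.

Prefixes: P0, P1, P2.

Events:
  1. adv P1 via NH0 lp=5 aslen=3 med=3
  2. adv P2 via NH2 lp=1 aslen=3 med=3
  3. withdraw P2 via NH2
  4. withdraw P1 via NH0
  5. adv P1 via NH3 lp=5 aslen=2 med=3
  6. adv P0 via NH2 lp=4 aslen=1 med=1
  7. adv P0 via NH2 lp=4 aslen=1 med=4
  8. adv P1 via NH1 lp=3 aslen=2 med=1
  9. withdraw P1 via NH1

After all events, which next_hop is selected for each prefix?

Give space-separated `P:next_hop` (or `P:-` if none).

Answer: P0:NH2 P1:NH3 P2:-

Derivation:
Op 1: best P0=- P1=NH0 P2=-
Op 2: best P0=- P1=NH0 P2=NH2
Op 3: best P0=- P1=NH0 P2=-
Op 4: best P0=- P1=- P2=-
Op 5: best P0=- P1=NH3 P2=-
Op 6: best P0=NH2 P1=NH3 P2=-
Op 7: best P0=NH2 P1=NH3 P2=-
Op 8: best P0=NH2 P1=NH3 P2=-
Op 9: best P0=NH2 P1=NH3 P2=-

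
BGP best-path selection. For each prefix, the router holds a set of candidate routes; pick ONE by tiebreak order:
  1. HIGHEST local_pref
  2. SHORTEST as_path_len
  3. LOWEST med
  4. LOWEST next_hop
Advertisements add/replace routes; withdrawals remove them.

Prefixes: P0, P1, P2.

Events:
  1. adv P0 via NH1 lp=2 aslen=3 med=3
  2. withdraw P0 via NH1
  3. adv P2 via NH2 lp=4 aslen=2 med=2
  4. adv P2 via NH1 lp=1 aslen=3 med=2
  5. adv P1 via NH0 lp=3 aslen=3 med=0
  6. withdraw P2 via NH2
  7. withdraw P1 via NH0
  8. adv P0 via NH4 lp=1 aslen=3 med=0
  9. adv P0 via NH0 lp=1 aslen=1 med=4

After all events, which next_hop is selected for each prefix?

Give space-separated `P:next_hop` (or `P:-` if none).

Op 1: best P0=NH1 P1=- P2=-
Op 2: best P0=- P1=- P2=-
Op 3: best P0=- P1=- P2=NH2
Op 4: best P0=- P1=- P2=NH2
Op 5: best P0=- P1=NH0 P2=NH2
Op 6: best P0=- P1=NH0 P2=NH1
Op 7: best P0=- P1=- P2=NH1
Op 8: best P0=NH4 P1=- P2=NH1
Op 9: best P0=NH0 P1=- P2=NH1

Answer: P0:NH0 P1:- P2:NH1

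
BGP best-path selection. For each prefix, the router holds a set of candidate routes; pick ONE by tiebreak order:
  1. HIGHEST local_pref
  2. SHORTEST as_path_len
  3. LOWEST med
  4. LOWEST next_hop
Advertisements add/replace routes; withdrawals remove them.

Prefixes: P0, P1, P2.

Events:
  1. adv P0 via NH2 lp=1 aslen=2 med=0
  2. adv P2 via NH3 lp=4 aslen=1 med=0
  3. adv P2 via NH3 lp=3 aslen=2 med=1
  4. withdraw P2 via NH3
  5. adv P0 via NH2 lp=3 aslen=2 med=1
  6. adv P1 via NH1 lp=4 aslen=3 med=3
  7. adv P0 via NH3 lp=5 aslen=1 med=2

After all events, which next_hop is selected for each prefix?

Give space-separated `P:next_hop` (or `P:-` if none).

Op 1: best P0=NH2 P1=- P2=-
Op 2: best P0=NH2 P1=- P2=NH3
Op 3: best P0=NH2 P1=- P2=NH3
Op 4: best P0=NH2 P1=- P2=-
Op 5: best P0=NH2 P1=- P2=-
Op 6: best P0=NH2 P1=NH1 P2=-
Op 7: best P0=NH3 P1=NH1 P2=-

Answer: P0:NH3 P1:NH1 P2:-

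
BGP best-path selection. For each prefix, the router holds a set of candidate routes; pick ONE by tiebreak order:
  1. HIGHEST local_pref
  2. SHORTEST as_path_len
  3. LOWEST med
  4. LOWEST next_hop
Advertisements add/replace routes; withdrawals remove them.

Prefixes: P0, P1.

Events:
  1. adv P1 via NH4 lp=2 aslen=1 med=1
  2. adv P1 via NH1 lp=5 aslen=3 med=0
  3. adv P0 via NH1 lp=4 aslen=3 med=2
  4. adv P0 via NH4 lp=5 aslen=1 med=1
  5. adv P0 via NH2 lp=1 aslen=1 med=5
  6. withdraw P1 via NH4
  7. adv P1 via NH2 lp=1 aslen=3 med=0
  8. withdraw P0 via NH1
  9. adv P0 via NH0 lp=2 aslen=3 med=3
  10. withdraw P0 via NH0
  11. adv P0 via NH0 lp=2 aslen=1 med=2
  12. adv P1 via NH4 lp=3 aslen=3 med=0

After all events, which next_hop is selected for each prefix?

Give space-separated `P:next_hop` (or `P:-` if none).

Answer: P0:NH4 P1:NH1

Derivation:
Op 1: best P0=- P1=NH4
Op 2: best P0=- P1=NH1
Op 3: best P0=NH1 P1=NH1
Op 4: best P0=NH4 P1=NH1
Op 5: best P0=NH4 P1=NH1
Op 6: best P0=NH4 P1=NH1
Op 7: best P0=NH4 P1=NH1
Op 8: best P0=NH4 P1=NH1
Op 9: best P0=NH4 P1=NH1
Op 10: best P0=NH4 P1=NH1
Op 11: best P0=NH4 P1=NH1
Op 12: best P0=NH4 P1=NH1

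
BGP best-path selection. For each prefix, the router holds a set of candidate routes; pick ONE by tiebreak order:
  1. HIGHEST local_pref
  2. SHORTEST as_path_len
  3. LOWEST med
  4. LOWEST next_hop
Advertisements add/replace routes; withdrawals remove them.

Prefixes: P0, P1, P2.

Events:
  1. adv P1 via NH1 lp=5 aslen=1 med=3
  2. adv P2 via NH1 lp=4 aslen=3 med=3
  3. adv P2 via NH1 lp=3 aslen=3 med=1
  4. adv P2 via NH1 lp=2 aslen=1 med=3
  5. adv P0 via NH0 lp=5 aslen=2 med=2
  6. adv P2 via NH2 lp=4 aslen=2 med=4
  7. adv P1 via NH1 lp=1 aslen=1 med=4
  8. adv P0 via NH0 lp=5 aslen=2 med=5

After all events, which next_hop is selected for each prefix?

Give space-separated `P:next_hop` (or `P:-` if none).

Answer: P0:NH0 P1:NH1 P2:NH2

Derivation:
Op 1: best P0=- P1=NH1 P2=-
Op 2: best P0=- P1=NH1 P2=NH1
Op 3: best P0=- P1=NH1 P2=NH1
Op 4: best P0=- P1=NH1 P2=NH1
Op 5: best P0=NH0 P1=NH1 P2=NH1
Op 6: best P0=NH0 P1=NH1 P2=NH2
Op 7: best P0=NH0 P1=NH1 P2=NH2
Op 8: best P0=NH0 P1=NH1 P2=NH2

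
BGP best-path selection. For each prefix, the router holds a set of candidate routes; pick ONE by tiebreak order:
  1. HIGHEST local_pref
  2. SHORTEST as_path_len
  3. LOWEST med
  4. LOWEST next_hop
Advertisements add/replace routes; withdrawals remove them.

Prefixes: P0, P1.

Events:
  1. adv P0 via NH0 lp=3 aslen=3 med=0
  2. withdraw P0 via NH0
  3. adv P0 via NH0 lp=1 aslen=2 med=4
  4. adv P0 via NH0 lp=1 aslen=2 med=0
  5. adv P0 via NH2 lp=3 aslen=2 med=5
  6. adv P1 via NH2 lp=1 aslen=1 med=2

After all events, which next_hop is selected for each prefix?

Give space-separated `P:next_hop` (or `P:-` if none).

Answer: P0:NH2 P1:NH2

Derivation:
Op 1: best P0=NH0 P1=-
Op 2: best P0=- P1=-
Op 3: best P0=NH0 P1=-
Op 4: best P0=NH0 P1=-
Op 5: best P0=NH2 P1=-
Op 6: best P0=NH2 P1=NH2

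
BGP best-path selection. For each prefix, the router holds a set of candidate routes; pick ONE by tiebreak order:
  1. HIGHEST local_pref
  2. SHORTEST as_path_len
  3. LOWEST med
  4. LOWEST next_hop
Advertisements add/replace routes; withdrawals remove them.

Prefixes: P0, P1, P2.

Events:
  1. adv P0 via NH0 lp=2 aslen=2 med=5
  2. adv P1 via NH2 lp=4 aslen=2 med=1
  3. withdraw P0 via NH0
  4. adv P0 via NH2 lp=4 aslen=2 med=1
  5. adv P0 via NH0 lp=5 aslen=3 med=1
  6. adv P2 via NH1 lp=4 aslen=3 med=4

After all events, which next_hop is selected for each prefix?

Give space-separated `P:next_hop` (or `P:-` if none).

Answer: P0:NH0 P1:NH2 P2:NH1

Derivation:
Op 1: best P0=NH0 P1=- P2=-
Op 2: best P0=NH0 P1=NH2 P2=-
Op 3: best P0=- P1=NH2 P2=-
Op 4: best P0=NH2 P1=NH2 P2=-
Op 5: best P0=NH0 P1=NH2 P2=-
Op 6: best P0=NH0 P1=NH2 P2=NH1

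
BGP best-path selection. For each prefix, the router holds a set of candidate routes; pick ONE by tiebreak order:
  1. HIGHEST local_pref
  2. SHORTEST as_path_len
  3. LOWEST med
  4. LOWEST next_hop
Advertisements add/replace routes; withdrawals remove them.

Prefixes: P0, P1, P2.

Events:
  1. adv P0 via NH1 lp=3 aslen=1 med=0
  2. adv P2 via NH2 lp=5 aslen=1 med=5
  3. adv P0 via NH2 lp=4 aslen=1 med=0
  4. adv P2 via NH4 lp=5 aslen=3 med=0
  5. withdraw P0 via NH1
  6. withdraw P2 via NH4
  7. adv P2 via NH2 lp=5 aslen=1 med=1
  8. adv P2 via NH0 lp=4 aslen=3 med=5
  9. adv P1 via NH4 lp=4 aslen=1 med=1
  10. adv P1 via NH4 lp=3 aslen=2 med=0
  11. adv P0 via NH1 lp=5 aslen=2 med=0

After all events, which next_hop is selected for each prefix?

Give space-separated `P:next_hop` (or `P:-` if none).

Op 1: best P0=NH1 P1=- P2=-
Op 2: best P0=NH1 P1=- P2=NH2
Op 3: best P0=NH2 P1=- P2=NH2
Op 4: best P0=NH2 P1=- P2=NH2
Op 5: best P0=NH2 P1=- P2=NH2
Op 6: best P0=NH2 P1=- P2=NH2
Op 7: best P0=NH2 P1=- P2=NH2
Op 8: best P0=NH2 P1=- P2=NH2
Op 9: best P0=NH2 P1=NH4 P2=NH2
Op 10: best P0=NH2 P1=NH4 P2=NH2
Op 11: best P0=NH1 P1=NH4 P2=NH2

Answer: P0:NH1 P1:NH4 P2:NH2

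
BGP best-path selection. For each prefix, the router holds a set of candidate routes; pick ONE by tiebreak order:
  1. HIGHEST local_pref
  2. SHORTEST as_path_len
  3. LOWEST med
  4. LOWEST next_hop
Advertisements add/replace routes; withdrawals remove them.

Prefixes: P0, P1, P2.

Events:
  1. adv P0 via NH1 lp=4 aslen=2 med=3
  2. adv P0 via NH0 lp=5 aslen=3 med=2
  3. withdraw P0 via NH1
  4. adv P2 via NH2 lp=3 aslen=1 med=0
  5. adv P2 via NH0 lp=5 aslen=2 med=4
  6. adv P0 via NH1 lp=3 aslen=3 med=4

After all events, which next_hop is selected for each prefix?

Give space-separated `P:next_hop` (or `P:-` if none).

Answer: P0:NH0 P1:- P2:NH0

Derivation:
Op 1: best P0=NH1 P1=- P2=-
Op 2: best P0=NH0 P1=- P2=-
Op 3: best P0=NH0 P1=- P2=-
Op 4: best P0=NH0 P1=- P2=NH2
Op 5: best P0=NH0 P1=- P2=NH0
Op 6: best P0=NH0 P1=- P2=NH0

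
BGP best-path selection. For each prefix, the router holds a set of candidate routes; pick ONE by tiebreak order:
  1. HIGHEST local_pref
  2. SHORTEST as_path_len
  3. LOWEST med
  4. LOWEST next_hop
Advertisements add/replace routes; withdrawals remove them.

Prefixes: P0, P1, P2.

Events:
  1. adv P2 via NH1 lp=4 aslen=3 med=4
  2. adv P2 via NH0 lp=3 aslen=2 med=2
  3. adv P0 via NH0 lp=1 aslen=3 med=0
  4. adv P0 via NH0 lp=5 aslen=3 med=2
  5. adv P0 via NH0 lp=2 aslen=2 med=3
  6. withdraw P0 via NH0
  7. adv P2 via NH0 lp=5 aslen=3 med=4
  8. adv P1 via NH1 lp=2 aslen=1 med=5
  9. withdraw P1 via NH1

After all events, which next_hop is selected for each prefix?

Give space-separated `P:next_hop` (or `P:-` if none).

Op 1: best P0=- P1=- P2=NH1
Op 2: best P0=- P1=- P2=NH1
Op 3: best P0=NH0 P1=- P2=NH1
Op 4: best P0=NH0 P1=- P2=NH1
Op 5: best P0=NH0 P1=- P2=NH1
Op 6: best P0=- P1=- P2=NH1
Op 7: best P0=- P1=- P2=NH0
Op 8: best P0=- P1=NH1 P2=NH0
Op 9: best P0=- P1=- P2=NH0

Answer: P0:- P1:- P2:NH0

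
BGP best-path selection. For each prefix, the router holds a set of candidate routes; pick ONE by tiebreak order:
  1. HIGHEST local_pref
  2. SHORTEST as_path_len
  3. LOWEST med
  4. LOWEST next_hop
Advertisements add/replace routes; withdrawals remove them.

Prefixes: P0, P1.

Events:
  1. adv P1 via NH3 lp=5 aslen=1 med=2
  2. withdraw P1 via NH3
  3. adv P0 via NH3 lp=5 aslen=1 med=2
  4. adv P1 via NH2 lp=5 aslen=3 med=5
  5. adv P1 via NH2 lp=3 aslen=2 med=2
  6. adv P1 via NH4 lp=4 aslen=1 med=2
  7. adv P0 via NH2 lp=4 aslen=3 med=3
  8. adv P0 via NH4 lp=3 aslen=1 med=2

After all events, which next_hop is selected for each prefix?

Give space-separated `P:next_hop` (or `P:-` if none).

Op 1: best P0=- P1=NH3
Op 2: best P0=- P1=-
Op 3: best P0=NH3 P1=-
Op 4: best P0=NH3 P1=NH2
Op 5: best P0=NH3 P1=NH2
Op 6: best P0=NH3 P1=NH4
Op 7: best P0=NH3 P1=NH4
Op 8: best P0=NH3 P1=NH4

Answer: P0:NH3 P1:NH4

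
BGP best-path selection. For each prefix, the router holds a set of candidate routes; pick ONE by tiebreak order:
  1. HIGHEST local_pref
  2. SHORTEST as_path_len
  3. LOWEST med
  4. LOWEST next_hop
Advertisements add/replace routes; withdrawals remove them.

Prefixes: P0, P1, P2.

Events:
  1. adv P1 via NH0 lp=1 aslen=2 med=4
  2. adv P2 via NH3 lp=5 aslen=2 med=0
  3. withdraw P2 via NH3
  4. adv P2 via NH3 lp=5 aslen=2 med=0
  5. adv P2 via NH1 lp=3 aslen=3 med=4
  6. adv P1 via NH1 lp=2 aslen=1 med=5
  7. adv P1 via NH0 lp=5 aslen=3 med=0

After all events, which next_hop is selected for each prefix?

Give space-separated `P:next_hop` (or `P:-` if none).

Op 1: best P0=- P1=NH0 P2=-
Op 2: best P0=- P1=NH0 P2=NH3
Op 3: best P0=- P1=NH0 P2=-
Op 4: best P0=- P1=NH0 P2=NH3
Op 5: best P0=- P1=NH0 P2=NH3
Op 6: best P0=- P1=NH1 P2=NH3
Op 7: best P0=- P1=NH0 P2=NH3

Answer: P0:- P1:NH0 P2:NH3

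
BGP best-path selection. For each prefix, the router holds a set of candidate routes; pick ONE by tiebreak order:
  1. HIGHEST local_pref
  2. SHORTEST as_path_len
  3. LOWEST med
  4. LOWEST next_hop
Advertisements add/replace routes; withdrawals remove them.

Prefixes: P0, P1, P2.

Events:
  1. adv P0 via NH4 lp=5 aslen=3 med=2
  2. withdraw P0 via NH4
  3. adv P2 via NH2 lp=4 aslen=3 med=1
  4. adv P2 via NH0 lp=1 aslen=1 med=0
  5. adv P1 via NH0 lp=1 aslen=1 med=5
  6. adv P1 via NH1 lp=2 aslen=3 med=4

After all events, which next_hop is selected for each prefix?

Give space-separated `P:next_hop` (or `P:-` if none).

Op 1: best P0=NH4 P1=- P2=-
Op 2: best P0=- P1=- P2=-
Op 3: best P0=- P1=- P2=NH2
Op 4: best P0=- P1=- P2=NH2
Op 5: best P0=- P1=NH0 P2=NH2
Op 6: best P0=- P1=NH1 P2=NH2

Answer: P0:- P1:NH1 P2:NH2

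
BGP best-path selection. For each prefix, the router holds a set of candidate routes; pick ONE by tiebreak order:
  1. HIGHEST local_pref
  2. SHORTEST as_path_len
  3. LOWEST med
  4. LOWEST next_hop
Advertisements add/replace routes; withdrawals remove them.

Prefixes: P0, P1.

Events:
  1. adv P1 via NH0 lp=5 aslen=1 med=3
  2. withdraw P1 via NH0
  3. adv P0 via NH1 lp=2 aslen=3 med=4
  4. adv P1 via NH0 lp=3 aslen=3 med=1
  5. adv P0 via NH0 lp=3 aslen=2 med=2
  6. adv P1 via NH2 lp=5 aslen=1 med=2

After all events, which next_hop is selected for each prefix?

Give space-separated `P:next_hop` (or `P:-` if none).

Op 1: best P0=- P1=NH0
Op 2: best P0=- P1=-
Op 3: best P0=NH1 P1=-
Op 4: best P0=NH1 P1=NH0
Op 5: best P0=NH0 P1=NH0
Op 6: best P0=NH0 P1=NH2

Answer: P0:NH0 P1:NH2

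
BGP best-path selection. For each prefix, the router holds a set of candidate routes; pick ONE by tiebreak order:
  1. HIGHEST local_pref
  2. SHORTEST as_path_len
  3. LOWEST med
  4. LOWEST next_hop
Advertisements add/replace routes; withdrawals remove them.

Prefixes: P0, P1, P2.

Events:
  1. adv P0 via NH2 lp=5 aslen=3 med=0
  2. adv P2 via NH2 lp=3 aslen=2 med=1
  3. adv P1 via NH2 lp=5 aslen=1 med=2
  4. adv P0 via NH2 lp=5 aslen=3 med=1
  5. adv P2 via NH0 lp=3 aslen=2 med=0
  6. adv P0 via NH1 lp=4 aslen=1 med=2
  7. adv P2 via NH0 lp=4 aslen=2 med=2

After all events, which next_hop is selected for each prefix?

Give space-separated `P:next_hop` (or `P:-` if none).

Op 1: best P0=NH2 P1=- P2=-
Op 2: best P0=NH2 P1=- P2=NH2
Op 3: best P0=NH2 P1=NH2 P2=NH2
Op 4: best P0=NH2 P1=NH2 P2=NH2
Op 5: best P0=NH2 P1=NH2 P2=NH0
Op 6: best P0=NH2 P1=NH2 P2=NH0
Op 7: best P0=NH2 P1=NH2 P2=NH0

Answer: P0:NH2 P1:NH2 P2:NH0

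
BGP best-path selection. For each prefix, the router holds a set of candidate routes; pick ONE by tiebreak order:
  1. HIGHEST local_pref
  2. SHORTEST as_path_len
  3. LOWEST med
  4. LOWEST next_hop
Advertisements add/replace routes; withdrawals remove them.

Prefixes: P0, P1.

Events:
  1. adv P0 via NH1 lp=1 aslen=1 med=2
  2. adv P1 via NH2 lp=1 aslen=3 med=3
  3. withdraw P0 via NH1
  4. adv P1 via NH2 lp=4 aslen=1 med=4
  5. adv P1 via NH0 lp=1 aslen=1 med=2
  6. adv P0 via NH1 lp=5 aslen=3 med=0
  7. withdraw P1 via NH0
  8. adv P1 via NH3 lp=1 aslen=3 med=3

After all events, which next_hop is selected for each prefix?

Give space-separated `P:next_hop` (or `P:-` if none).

Answer: P0:NH1 P1:NH2

Derivation:
Op 1: best P0=NH1 P1=-
Op 2: best P0=NH1 P1=NH2
Op 3: best P0=- P1=NH2
Op 4: best P0=- P1=NH2
Op 5: best P0=- P1=NH2
Op 6: best P0=NH1 P1=NH2
Op 7: best P0=NH1 P1=NH2
Op 8: best P0=NH1 P1=NH2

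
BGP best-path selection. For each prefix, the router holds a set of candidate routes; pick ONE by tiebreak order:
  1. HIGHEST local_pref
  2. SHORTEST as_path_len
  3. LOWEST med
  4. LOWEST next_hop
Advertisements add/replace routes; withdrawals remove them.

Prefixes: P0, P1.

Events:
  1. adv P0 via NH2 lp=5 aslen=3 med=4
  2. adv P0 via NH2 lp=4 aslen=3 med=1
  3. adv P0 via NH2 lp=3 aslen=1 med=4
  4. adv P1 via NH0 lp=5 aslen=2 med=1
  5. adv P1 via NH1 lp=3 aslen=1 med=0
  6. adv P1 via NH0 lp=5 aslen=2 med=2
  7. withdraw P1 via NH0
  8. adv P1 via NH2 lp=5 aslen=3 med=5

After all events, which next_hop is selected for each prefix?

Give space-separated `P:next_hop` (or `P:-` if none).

Op 1: best P0=NH2 P1=-
Op 2: best P0=NH2 P1=-
Op 3: best P0=NH2 P1=-
Op 4: best P0=NH2 P1=NH0
Op 5: best P0=NH2 P1=NH0
Op 6: best P0=NH2 P1=NH0
Op 7: best P0=NH2 P1=NH1
Op 8: best P0=NH2 P1=NH2

Answer: P0:NH2 P1:NH2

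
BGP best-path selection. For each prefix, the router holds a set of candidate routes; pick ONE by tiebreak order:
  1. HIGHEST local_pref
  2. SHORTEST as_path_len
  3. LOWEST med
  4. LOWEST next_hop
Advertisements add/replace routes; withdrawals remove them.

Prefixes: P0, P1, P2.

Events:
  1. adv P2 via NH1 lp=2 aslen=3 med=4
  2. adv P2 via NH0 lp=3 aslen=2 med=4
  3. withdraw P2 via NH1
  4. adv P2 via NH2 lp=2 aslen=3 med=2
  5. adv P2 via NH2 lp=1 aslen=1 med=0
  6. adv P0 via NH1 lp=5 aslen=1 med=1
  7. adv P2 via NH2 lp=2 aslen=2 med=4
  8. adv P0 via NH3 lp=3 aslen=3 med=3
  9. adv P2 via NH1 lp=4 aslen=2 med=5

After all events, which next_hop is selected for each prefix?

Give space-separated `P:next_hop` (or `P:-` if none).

Op 1: best P0=- P1=- P2=NH1
Op 2: best P0=- P1=- P2=NH0
Op 3: best P0=- P1=- P2=NH0
Op 4: best P0=- P1=- P2=NH0
Op 5: best P0=- P1=- P2=NH0
Op 6: best P0=NH1 P1=- P2=NH0
Op 7: best P0=NH1 P1=- P2=NH0
Op 8: best P0=NH1 P1=- P2=NH0
Op 9: best P0=NH1 P1=- P2=NH1

Answer: P0:NH1 P1:- P2:NH1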